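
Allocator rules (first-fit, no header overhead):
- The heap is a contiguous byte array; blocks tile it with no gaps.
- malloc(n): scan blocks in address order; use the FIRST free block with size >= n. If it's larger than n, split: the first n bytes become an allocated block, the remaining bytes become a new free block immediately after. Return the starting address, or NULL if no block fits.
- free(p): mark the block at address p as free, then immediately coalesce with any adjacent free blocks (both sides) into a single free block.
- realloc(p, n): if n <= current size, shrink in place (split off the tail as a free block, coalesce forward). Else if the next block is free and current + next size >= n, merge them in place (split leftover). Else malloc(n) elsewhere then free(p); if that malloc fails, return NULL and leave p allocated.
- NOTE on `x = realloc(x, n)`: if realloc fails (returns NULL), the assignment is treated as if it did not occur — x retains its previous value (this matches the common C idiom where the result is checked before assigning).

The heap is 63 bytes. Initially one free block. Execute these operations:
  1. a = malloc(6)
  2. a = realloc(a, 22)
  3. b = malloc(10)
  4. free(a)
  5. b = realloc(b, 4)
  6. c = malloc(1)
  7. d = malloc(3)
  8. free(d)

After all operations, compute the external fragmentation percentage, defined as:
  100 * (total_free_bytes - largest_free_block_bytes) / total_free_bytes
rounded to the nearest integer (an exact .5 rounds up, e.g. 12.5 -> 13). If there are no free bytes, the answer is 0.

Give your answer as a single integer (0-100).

Op 1: a = malloc(6) -> a = 0; heap: [0-5 ALLOC][6-62 FREE]
Op 2: a = realloc(a, 22) -> a = 0; heap: [0-21 ALLOC][22-62 FREE]
Op 3: b = malloc(10) -> b = 22; heap: [0-21 ALLOC][22-31 ALLOC][32-62 FREE]
Op 4: free(a) -> (freed a); heap: [0-21 FREE][22-31 ALLOC][32-62 FREE]
Op 5: b = realloc(b, 4) -> b = 22; heap: [0-21 FREE][22-25 ALLOC][26-62 FREE]
Op 6: c = malloc(1) -> c = 0; heap: [0-0 ALLOC][1-21 FREE][22-25 ALLOC][26-62 FREE]
Op 7: d = malloc(3) -> d = 1; heap: [0-0 ALLOC][1-3 ALLOC][4-21 FREE][22-25 ALLOC][26-62 FREE]
Op 8: free(d) -> (freed d); heap: [0-0 ALLOC][1-21 FREE][22-25 ALLOC][26-62 FREE]
Free blocks: [21 37] total_free=58 largest=37 -> 100*(58-37)/58 = 2100/58 ≈ 36.207 -> rounds to 36

Answer: 36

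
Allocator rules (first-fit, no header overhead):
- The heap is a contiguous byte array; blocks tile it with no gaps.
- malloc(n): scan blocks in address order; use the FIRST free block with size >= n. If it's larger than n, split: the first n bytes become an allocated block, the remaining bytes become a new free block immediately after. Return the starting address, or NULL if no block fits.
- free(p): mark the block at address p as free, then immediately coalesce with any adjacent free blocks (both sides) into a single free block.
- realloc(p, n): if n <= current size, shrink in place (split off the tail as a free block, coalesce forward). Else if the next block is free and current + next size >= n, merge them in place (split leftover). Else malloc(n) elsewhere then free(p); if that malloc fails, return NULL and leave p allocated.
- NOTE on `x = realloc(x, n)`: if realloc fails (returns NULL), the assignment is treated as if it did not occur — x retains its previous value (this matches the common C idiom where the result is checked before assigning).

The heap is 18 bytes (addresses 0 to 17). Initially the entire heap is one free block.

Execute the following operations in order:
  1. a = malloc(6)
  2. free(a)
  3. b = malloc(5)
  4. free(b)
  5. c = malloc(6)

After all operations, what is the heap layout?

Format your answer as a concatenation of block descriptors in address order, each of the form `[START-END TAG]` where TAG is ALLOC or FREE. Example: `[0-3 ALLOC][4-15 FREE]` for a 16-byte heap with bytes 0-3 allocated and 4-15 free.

Answer: [0-5 ALLOC][6-17 FREE]

Derivation:
Op 1: a = malloc(6) -> a = 0; heap: [0-5 ALLOC][6-17 FREE]
Op 2: free(a) -> (freed a); heap: [0-17 FREE]
Op 3: b = malloc(5) -> b = 0; heap: [0-4 ALLOC][5-17 FREE]
Op 4: free(b) -> (freed b); heap: [0-17 FREE]
Op 5: c = malloc(6) -> c = 0; heap: [0-5 ALLOC][6-17 FREE]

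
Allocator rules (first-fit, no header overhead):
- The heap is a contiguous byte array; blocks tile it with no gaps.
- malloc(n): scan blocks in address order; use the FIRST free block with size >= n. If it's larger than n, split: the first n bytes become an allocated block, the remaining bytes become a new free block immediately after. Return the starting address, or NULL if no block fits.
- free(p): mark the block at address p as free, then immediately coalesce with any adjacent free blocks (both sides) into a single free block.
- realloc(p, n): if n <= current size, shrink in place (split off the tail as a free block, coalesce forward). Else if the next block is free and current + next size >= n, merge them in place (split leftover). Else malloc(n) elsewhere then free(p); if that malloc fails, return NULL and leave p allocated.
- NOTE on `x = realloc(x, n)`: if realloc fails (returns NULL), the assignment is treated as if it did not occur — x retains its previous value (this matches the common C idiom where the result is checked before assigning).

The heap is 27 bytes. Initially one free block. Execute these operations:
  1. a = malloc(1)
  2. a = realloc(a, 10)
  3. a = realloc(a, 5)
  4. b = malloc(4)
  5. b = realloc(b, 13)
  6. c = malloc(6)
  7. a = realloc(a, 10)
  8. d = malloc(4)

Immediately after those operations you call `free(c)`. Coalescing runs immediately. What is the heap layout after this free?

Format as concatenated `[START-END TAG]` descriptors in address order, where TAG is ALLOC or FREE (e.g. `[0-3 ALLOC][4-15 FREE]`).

Answer: [0-4 ALLOC][5-17 ALLOC][18-26 FREE]

Derivation:
Op 1: a = malloc(1) -> a = 0; heap: [0-0 ALLOC][1-26 FREE]
Op 2: a = realloc(a, 10) -> a = 0; heap: [0-9 ALLOC][10-26 FREE]
Op 3: a = realloc(a, 5) -> a = 0; heap: [0-4 ALLOC][5-26 FREE]
Op 4: b = malloc(4) -> b = 5; heap: [0-4 ALLOC][5-8 ALLOC][9-26 FREE]
Op 5: b = realloc(b, 13) -> b = 5; heap: [0-4 ALLOC][5-17 ALLOC][18-26 FREE]
Op 6: c = malloc(6) -> c = 18; heap: [0-4 ALLOC][5-17 ALLOC][18-23 ALLOC][24-26 FREE]
Op 7: a = realloc(a, 10) -> NULL (a unchanged); heap: [0-4 ALLOC][5-17 ALLOC][18-23 ALLOC][24-26 FREE]
Op 8: d = malloc(4) -> d = NULL; heap: [0-4 ALLOC][5-17 ALLOC][18-23 ALLOC][24-26 FREE]
free(c): c = 18 -> block [18-23 ALLOC]; mark free, coalesce with adjacent free neighbors -> [0-4 ALLOC][5-17 ALLOC][18-26 FREE]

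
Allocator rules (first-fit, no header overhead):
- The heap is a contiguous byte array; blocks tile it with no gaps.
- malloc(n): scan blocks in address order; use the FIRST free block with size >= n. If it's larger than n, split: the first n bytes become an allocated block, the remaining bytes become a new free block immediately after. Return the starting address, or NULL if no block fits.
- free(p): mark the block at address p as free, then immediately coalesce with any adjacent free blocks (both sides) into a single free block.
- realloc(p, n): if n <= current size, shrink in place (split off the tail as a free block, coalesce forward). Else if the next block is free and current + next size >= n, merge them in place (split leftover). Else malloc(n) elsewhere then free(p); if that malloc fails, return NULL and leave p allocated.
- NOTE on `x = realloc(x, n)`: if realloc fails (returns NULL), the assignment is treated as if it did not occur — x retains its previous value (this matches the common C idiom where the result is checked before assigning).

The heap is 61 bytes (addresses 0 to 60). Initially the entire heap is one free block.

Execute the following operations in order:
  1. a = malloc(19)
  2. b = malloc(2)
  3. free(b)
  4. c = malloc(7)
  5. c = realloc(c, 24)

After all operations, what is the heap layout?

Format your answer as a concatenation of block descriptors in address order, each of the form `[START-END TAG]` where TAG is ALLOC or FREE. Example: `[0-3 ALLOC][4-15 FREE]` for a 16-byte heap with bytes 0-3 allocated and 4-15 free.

Answer: [0-18 ALLOC][19-42 ALLOC][43-60 FREE]

Derivation:
Op 1: a = malloc(19) -> a = 0; heap: [0-18 ALLOC][19-60 FREE]
Op 2: b = malloc(2) -> b = 19; heap: [0-18 ALLOC][19-20 ALLOC][21-60 FREE]
Op 3: free(b) -> (freed b); heap: [0-18 ALLOC][19-60 FREE]
Op 4: c = malloc(7) -> c = 19; heap: [0-18 ALLOC][19-25 ALLOC][26-60 FREE]
Op 5: c = realloc(c, 24) -> c = 19; heap: [0-18 ALLOC][19-42 ALLOC][43-60 FREE]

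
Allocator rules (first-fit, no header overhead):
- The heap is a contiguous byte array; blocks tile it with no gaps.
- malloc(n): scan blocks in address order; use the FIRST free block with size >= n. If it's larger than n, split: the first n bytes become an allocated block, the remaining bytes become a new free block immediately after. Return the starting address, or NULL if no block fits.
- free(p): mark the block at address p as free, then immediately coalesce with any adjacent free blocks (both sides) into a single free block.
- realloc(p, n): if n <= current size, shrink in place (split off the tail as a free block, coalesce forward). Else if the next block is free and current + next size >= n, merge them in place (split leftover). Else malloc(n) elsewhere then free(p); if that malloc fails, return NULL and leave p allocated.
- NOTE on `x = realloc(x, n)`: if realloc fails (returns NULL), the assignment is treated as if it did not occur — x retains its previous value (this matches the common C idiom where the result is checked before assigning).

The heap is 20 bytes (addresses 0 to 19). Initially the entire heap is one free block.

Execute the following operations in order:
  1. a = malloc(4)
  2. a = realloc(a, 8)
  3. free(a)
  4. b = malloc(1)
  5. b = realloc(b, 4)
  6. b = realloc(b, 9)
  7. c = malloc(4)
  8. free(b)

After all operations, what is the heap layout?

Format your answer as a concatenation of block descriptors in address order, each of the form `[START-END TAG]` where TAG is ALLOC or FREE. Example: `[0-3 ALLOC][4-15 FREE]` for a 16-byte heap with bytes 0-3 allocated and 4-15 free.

Answer: [0-8 FREE][9-12 ALLOC][13-19 FREE]

Derivation:
Op 1: a = malloc(4) -> a = 0; heap: [0-3 ALLOC][4-19 FREE]
Op 2: a = realloc(a, 8) -> a = 0; heap: [0-7 ALLOC][8-19 FREE]
Op 3: free(a) -> (freed a); heap: [0-19 FREE]
Op 4: b = malloc(1) -> b = 0; heap: [0-0 ALLOC][1-19 FREE]
Op 5: b = realloc(b, 4) -> b = 0; heap: [0-3 ALLOC][4-19 FREE]
Op 6: b = realloc(b, 9) -> b = 0; heap: [0-8 ALLOC][9-19 FREE]
Op 7: c = malloc(4) -> c = 9; heap: [0-8 ALLOC][9-12 ALLOC][13-19 FREE]
Op 8: free(b) -> (freed b); heap: [0-8 FREE][9-12 ALLOC][13-19 FREE]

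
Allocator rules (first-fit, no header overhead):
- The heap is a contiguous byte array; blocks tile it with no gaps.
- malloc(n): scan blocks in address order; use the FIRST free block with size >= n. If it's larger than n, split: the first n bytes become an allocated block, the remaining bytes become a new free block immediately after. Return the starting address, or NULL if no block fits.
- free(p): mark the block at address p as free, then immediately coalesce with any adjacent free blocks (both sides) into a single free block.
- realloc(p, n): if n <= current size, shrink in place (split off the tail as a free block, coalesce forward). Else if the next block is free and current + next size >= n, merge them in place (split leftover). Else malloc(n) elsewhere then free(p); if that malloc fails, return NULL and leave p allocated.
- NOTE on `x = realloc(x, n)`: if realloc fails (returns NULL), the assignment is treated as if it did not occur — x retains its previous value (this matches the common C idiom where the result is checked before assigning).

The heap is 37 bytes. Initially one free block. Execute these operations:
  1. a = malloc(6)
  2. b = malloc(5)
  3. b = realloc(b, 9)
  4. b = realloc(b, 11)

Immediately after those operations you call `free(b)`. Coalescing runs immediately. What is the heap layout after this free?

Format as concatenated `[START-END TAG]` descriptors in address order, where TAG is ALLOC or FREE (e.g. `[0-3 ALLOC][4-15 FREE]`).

Answer: [0-5 ALLOC][6-36 FREE]

Derivation:
Op 1: a = malloc(6) -> a = 0; heap: [0-5 ALLOC][6-36 FREE]
Op 2: b = malloc(5) -> b = 6; heap: [0-5 ALLOC][6-10 ALLOC][11-36 FREE]
Op 3: b = realloc(b, 9) -> b = 6; heap: [0-5 ALLOC][6-14 ALLOC][15-36 FREE]
Op 4: b = realloc(b, 11) -> b = 6; heap: [0-5 ALLOC][6-16 ALLOC][17-36 FREE]
free(b): b = 6 -> block [6-16 ALLOC]; mark free, coalesce with adjacent free neighbors -> [0-5 ALLOC][6-36 FREE]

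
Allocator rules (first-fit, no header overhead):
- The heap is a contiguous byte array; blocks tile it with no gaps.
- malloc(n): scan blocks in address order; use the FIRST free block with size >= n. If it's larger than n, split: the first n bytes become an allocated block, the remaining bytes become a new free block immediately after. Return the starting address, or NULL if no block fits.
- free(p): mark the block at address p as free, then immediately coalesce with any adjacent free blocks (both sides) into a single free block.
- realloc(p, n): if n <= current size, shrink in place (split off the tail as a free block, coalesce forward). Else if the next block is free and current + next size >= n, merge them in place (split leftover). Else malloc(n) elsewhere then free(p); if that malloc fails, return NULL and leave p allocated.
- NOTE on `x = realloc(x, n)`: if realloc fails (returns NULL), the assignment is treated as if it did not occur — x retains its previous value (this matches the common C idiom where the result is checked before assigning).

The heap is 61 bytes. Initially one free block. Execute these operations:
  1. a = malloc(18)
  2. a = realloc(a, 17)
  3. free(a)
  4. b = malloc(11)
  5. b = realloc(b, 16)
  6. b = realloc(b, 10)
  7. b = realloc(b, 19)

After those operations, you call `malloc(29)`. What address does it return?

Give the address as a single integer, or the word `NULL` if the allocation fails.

Answer: 19

Derivation:
Op 1: a = malloc(18) -> a = 0; heap: [0-17 ALLOC][18-60 FREE]
Op 2: a = realloc(a, 17) -> a = 0; heap: [0-16 ALLOC][17-60 FREE]
Op 3: free(a) -> (freed a); heap: [0-60 FREE]
Op 4: b = malloc(11) -> b = 0; heap: [0-10 ALLOC][11-60 FREE]
Op 5: b = realloc(b, 16) -> b = 0; heap: [0-15 ALLOC][16-60 FREE]
Op 6: b = realloc(b, 10) -> b = 0; heap: [0-9 ALLOC][10-60 FREE]
Op 7: b = realloc(b, 19) -> b = 0; heap: [0-18 ALLOC][19-60 FREE]
malloc(29): first-fit scan over [0-18 ALLOC][19-60 FREE] -> 19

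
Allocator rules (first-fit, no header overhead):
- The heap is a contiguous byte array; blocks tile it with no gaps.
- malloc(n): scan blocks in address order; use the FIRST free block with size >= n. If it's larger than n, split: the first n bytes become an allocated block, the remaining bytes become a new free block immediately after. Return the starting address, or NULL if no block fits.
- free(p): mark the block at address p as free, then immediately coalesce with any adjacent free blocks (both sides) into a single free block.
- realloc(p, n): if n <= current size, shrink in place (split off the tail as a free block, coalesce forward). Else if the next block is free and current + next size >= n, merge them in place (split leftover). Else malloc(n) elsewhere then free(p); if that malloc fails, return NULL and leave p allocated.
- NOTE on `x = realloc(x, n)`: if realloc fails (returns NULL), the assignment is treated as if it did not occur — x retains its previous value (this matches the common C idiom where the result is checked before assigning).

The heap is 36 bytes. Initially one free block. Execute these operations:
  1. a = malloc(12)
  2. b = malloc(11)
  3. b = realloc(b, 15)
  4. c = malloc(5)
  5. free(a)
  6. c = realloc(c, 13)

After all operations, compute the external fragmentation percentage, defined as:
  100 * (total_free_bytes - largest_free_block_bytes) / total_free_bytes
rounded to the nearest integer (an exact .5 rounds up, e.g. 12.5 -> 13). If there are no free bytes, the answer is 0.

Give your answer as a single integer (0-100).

Op 1: a = malloc(12) -> a = 0; heap: [0-11 ALLOC][12-35 FREE]
Op 2: b = malloc(11) -> b = 12; heap: [0-11 ALLOC][12-22 ALLOC][23-35 FREE]
Op 3: b = realloc(b, 15) -> b = 12; heap: [0-11 ALLOC][12-26 ALLOC][27-35 FREE]
Op 4: c = malloc(5) -> c = 27; heap: [0-11 ALLOC][12-26 ALLOC][27-31 ALLOC][32-35 FREE]
Op 5: free(a) -> (freed a); heap: [0-11 FREE][12-26 ALLOC][27-31 ALLOC][32-35 FREE]
Op 6: c = realloc(c, 13) -> NULL (c unchanged); heap: [0-11 FREE][12-26 ALLOC][27-31 ALLOC][32-35 FREE]
Free blocks: [12 4] total_free=16 largest=12 -> 100*(16-12)/16 = 400/16 = 25

Answer: 25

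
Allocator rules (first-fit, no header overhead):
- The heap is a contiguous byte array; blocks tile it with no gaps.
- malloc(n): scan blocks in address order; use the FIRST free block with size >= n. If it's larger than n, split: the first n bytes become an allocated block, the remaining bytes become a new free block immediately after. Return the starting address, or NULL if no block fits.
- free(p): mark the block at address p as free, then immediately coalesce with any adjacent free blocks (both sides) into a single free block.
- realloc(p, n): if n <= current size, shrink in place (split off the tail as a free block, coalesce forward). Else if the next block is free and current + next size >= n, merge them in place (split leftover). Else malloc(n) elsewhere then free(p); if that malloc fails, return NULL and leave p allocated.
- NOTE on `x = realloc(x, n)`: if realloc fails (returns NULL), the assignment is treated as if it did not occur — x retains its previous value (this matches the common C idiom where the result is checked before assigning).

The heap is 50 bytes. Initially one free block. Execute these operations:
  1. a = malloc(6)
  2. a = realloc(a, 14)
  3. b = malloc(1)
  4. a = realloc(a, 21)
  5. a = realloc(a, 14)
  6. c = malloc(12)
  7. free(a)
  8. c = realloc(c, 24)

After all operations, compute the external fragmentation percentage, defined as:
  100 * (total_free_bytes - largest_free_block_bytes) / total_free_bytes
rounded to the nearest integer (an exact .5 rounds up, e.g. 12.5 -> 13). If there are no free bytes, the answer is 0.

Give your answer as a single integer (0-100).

Op 1: a = malloc(6) -> a = 0; heap: [0-5 ALLOC][6-49 FREE]
Op 2: a = realloc(a, 14) -> a = 0; heap: [0-13 ALLOC][14-49 FREE]
Op 3: b = malloc(1) -> b = 14; heap: [0-13 ALLOC][14-14 ALLOC][15-49 FREE]
Op 4: a = realloc(a, 21) -> a = 15; heap: [0-13 FREE][14-14 ALLOC][15-35 ALLOC][36-49 FREE]
Op 5: a = realloc(a, 14) -> a = 15; heap: [0-13 FREE][14-14 ALLOC][15-28 ALLOC][29-49 FREE]
Op 6: c = malloc(12) -> c = 0; heap: [0-11 ALLOC][12-13 FREE][14-14 ALLOC][15-28 ALLOC][29-49 FREE]
Op 7: free(a) -> (freed a); heap: [0-11 ALLOC][12-13 FREE][14-14 ALLOC][15-49 FREE]
Op 8: c = realloc(c, 24) -> c = 15; heap: [0-13 FREE][14-14 ALLOC][15-38 ALLOC][39-49 FREE]
Free blocks: [14 11] total_free=25 largest=14 -> 100*(25-14)/25 = 1100/25 = 44

Answer: 44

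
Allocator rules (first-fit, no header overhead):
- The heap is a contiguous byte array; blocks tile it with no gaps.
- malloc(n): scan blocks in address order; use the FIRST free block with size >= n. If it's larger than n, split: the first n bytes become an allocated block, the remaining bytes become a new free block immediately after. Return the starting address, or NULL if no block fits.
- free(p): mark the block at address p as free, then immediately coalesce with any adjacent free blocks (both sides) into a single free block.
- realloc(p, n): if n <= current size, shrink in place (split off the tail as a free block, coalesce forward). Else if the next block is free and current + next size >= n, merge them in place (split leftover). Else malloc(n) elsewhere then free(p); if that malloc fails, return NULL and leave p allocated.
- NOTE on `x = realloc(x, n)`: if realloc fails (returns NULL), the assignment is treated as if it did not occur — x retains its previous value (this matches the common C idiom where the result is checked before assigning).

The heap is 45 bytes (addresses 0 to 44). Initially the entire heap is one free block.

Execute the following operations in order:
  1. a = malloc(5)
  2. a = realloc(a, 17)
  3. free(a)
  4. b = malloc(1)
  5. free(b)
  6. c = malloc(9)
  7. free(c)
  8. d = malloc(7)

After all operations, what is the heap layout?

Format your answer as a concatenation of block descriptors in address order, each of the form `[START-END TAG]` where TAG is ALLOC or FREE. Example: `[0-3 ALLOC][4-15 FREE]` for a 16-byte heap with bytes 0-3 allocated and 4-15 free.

Answer: [0-6 ALLOC][7-44 FREE]

Derivation:
Op 1: a = malloc(5) -> a = 0; heap: [0-4 ALLOC][5-44 FREE]
Op 2: a = realloc(a, 17) -> a = 0; heap: [0-16 ALLOC][17-44 FREE]
Op 3: free(a) -> (freed a); heap: [0-44 FREE]
Op 4: b = malloc(1) -> b = 0; heap: [0-0 ALLOC][1-44 FREE]
Op 5: free(b) -> (freed b); heap: [0-44 FREE]
Op 6: c = malloc(9) -> c = 0; heap: [0-8 ALLOC][9-44 FREE]
Op 7: free(c) -> (freed c); heap: [0-44 FREE]
Op 8: d = malloc(7) -> d = 0; heap: [0-6 ALLOC][7-44 FREE]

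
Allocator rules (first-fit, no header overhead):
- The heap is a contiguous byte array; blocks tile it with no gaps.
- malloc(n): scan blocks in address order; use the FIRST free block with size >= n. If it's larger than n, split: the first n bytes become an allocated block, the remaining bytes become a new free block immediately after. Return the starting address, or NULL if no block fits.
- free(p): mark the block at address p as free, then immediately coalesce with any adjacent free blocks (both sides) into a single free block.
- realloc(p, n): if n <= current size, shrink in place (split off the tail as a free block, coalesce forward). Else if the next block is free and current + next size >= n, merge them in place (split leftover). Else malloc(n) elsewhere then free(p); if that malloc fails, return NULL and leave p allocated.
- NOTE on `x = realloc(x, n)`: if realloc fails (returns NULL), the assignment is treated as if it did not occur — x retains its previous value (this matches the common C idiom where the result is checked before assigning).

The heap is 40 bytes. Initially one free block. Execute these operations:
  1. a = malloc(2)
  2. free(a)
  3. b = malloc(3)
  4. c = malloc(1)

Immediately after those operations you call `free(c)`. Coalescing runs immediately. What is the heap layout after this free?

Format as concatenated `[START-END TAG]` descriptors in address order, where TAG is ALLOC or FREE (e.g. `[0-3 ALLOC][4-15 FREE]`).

Op 1: a = malloc(2) -> a = 0; heap: [0-1 ALLOC][2-39 FREE]
Op 2: free(a) -> (freed a); heap: [0-39 FREE]
Op 3: b = malloc(3) -> b = 0; heap: [0-2 ALLOC][3-39 FREE]
Op 4: c = malloc(1) -> c = 3; heap: [0-2 ALLOC][3-3 ALLOC][4-39 FREE]
free(c): c = 3 -> block [3-3 ALLOC]; mark free, coalesce with adjacent free neighbors -> [0-2 ALLOC][3-39 FREE]

Answer: [0-2 ALLOC][3-39 FREE]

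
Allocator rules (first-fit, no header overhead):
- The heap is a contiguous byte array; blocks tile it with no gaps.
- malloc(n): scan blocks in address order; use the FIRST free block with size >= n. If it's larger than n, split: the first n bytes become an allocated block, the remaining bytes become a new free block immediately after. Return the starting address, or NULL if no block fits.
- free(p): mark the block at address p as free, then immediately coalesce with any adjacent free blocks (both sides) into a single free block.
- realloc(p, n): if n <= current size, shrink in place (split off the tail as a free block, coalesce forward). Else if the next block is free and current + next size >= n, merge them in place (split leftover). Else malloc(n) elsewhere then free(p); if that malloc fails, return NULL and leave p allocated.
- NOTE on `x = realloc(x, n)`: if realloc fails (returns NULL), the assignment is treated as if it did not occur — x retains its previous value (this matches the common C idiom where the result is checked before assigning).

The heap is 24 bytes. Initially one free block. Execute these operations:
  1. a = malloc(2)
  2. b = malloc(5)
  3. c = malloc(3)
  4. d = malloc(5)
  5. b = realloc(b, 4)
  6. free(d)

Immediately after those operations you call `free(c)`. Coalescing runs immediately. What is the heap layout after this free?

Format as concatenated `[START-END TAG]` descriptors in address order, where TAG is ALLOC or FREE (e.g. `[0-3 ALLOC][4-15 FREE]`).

Answer: [0-1 ALLOC][2-5 ALLOC][6-23 FREE]

Derivation:
Op 1: a = malloc(2) -> a = 0; heap: [0-1 ALLOC][2-23 FREE]
Op 2: b = malloc(5) -> b = 2; heap: [0-1 ALLOC][2-6 ALLOC][7-23 FREE]
Op 3: c = malloc(3) -> c = 7; heap: [0-1 ALLOC][2-6 ALLOC][7-9 ALLOC][10-23 FREE]
Op 4: d = malloc(5) -> d = 10; heap: [0-1 ALLOC][2-6 ALLOC][7-9 ALLOC][10-14 ALLOC][15-23 FREE]
Op 5: b = realloc(b, 4) -> b = 2; heap: [0-1 ALLOC][2-5 ALLOC][6-6 FREE][7-9 ALLOC][10-14 ALLOC][15-23 FREE]
Op 6: free(d) -> (freed d); heap: [0-1 ALLOC][2-5 ALLOC][6-6 FREE][7-9 ALLOC][10-23 FREE]
free(c): c = 7 -> block [7-9 ALLOC]; mark free, coalesce with adjacent free neighbors -> [0-1 ALLOC][2-5 ALLOC][6-23 FREE]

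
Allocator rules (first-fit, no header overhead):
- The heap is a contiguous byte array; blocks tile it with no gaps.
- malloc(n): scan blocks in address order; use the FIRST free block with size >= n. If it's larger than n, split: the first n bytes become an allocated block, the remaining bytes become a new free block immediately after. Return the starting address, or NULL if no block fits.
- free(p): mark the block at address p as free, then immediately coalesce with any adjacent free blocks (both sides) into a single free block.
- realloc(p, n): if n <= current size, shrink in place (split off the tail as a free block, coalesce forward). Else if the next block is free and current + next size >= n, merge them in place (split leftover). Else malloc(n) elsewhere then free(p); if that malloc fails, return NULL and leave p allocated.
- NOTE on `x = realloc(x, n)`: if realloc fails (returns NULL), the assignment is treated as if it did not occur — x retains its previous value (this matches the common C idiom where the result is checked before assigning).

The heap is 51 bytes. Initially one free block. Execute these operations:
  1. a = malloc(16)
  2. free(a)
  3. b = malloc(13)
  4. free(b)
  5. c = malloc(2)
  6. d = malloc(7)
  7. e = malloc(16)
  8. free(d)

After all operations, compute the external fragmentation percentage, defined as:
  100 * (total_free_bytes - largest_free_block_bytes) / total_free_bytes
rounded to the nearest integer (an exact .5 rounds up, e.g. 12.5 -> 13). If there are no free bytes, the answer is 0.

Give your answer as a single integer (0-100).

Answer: 21

Derivation:
Op 1: a = malloc(16) -> a = 0; heap: [0-15 ALLOC][16-50 FREE]
Op 2: free(a) -> (freed a); heap: [0-50 FREE]
Op 3: b = malloc(13) -> b = 0; heap: [0-12 ALLOC][13-50 FREE]
Op 4: free(b) -> (freed b); heap: [0-50 FREE]
Op 5: c = malloc(2) -> c = 0; heap: [0-1 ALLOC][2-50 FREE]
Op 6: d = malloc(7) -> d = 2; heap: [0-1 ALLOC][2-8 ALLOC][9-50 FREE]
Op 7: e = malloc(16) -> e = 9; heap: [0-1 ALLOC][2-8 ALLOC][9-24 ALLOC][25-50 FREE]
Op 8: free(d) -> (freed d); heap: [0-1 ALLOC][2-8 FREE][9-24 ALLOC][25-50 FREE]
Free blocks: [7 26] total_free=33 largest=26 -> 100*(33-26)/33 = 700/33 ≈ 21.212 -> rounds to 21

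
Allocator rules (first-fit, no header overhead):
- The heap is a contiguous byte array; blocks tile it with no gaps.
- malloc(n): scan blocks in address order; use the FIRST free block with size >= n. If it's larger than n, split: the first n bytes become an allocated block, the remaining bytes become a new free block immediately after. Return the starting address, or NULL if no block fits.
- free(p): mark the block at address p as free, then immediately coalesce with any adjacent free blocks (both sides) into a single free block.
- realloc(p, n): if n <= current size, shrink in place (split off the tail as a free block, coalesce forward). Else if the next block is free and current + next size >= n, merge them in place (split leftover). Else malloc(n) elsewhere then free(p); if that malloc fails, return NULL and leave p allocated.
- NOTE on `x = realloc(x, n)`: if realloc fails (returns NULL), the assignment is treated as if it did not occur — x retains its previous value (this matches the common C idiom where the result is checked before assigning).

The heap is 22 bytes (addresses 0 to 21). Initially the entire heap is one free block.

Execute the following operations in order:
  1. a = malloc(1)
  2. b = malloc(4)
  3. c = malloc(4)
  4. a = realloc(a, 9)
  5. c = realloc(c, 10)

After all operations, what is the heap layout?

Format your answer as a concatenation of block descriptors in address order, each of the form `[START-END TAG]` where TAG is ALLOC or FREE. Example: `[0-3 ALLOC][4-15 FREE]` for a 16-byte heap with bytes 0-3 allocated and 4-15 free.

Answer: [0-0 FREE][1-4 ALLOC][5-8 ALLOC][9-17 ALLOC][18-21 FREE]

Derivation:
Op 1: a = malloc(1) -> a = 0; heap: [0-0 ALLOC][1-21 FREE]
Op 2: b = malloc(4) -> b = 1; heap: [0-0 ALLOC][1-4 ALLOC][5-21 FREE]
Op 3: c = malloc(4) -> c = 5; heap: [0-0 ALLOC][1-4 ALLOC][5-8 ALLOC][9-21 FREE]
Op 4: a = realloc(a, 9) -> a = 9; heap: [0-0 FREE][1-4 ALLOC][5-8 ALLOC][9-17 ALLOC][18-21 FREE]
Op 5: c = realloc(c, 10) -> NULL (c unchanged); heap: [0-0 FREE][1-4 ALLOC][5-8 ALLOC][9-17 ALLOC][18-21 FREE]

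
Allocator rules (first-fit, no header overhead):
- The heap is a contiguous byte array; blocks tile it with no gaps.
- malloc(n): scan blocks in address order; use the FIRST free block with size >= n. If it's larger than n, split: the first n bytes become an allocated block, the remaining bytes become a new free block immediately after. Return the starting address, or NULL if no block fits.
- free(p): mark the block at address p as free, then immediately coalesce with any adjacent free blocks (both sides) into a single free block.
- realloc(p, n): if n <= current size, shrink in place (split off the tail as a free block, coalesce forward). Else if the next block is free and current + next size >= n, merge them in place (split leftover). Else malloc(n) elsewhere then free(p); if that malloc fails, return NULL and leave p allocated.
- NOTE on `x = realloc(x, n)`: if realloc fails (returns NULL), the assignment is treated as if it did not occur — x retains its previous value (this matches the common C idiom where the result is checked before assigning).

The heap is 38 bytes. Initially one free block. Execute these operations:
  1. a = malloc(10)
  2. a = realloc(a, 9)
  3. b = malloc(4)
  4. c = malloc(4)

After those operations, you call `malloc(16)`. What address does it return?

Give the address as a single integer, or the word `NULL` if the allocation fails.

Op 1: a = malloc(10) -> a = 0; heap: [0-9 ALLOC][10-37 FREE]
Op 2: a = realloc(a, 9) -> a = 0; heap: [0-8 ALLOC][9-37 FREE]
Op 3: b = malloc(4) -> b = 9; heap: [0-8 ALLOC][9-12 ALLOC][13-37 FREE]
Op 4: c = malloc(4) -> c = 13; heap: [0-8 ALLOC][9-12 ALLOC][13-16 ALLOC][17-37 FREE]
malloc(16): first-fit scan over [0-8 ALLOC][9-12 ALLOC][13-16 ALLOC][17-37 FREE] -> 17

Answer: 17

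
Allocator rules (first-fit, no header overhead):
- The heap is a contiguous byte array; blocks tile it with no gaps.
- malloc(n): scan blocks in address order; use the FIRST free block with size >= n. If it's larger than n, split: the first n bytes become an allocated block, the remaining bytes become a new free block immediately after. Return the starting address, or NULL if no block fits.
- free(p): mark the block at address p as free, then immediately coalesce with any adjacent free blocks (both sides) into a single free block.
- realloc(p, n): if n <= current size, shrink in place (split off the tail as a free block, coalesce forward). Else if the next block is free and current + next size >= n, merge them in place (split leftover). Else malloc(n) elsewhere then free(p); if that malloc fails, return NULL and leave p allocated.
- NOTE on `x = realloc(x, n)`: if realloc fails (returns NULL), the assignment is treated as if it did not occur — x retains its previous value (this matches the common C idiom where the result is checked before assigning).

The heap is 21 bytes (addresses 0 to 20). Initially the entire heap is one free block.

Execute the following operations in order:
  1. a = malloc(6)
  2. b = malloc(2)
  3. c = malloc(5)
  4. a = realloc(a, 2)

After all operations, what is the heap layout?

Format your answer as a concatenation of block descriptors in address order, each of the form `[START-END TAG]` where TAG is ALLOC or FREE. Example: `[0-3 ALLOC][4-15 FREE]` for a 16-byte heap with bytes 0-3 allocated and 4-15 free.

Answer: [0-1 ALLOC][2-5 FREE][6-7 ALLOC][8-12 ALLOC][13-20 FREE]

Derivation:
Op 1: a = malloc(6) -> a = 0; heap: [0-5 ALLOC][6-20 FREE]
Op 2: b = malloc(2) -> b = 6; heap: [0-5 ALLOC][6-7 ALLOC][8-20 FREE]
Op 3: c = malloc(5) -> c = 8; heap: [0-5 ALLOC][6-7 ALLOC][8-12 ALLOC][13-20 FREE]
Op 4: a = realloc(a, 2) -> a = 0; heap: [0-1 ALLOC][2-5 FREE][6-7 ALLOC][8-12 ALLOC][13-20 FREE]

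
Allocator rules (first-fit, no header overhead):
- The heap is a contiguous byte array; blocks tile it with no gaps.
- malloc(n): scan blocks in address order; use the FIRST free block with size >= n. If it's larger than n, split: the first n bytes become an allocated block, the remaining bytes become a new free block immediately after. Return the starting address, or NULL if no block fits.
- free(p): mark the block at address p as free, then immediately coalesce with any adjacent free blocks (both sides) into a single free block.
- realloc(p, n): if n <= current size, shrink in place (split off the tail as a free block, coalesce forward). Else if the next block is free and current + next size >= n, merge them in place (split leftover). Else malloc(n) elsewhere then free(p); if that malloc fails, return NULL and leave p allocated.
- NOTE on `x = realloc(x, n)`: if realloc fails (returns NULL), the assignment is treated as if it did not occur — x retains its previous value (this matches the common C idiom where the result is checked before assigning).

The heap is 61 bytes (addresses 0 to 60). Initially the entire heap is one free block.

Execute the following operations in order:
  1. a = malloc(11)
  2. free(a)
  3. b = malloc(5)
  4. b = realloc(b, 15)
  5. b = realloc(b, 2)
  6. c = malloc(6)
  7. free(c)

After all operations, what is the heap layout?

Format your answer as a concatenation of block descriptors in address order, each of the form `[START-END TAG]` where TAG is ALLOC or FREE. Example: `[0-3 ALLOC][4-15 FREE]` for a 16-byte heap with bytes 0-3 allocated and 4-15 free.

Op 1: a = malloc(11) -> a = 0; heap: [0-10 ALLOC][11-60 FREE]
Op 2: free(a) -> (freed a); heap: [0-60 FREE]
Op 3: b = malloc(5) -> b = 0; heap: [0-4 ALLOC][5-60 FREE]
Op 4: b = realloc(b, 15) -> b = 0; heap: [0-14 ALLOC][15-60 FREE]
Op 5: b = realloc(b, 2) -> b = 0; heap: [0-1 ALLOC][2-60 FREE]
Op 6: c = malloc(6) -> c = 2; heap: [0-1 ALLOC][2-7 ALLOC][8-60 FREE]
Op 7: free(c) -> (freed c); heap: [0-1 ALLOC][2-60 FREE]

Answer: [0-1 ALLOC][2-60 FREE]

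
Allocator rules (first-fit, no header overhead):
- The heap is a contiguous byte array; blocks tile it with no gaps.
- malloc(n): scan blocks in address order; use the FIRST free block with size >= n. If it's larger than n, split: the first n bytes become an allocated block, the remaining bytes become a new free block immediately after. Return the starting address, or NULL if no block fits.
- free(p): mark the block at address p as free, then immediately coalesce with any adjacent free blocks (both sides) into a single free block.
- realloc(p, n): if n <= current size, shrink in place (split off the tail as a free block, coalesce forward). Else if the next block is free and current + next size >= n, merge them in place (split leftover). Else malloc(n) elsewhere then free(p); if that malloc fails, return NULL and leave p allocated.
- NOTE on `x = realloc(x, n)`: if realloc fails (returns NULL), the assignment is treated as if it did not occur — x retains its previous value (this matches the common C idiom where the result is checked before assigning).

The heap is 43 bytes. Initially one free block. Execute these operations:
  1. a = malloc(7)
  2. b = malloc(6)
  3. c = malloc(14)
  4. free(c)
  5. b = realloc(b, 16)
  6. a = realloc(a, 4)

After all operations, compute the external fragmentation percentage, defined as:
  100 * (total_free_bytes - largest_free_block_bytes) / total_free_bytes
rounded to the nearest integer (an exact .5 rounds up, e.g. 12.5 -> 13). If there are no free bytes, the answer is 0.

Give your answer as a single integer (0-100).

Answer: 13

Derivation:
Op 1: a = malloc(7) -> a = 0; heap: [0-6 ALLOC][7-42 FREE]
Op 2: b = malloc(6) -> b = 7; heap: [0-6 ALLOC][7-12 ALLOC][13-42 FREE]
Op 3: c = malloc(14) -> c = 13; heap: [0-6 ALLOC][7-12 ALLOC][13-26 ALLOC][27-42 FREE]
Op 4: free(c) -> (freed c); heap: [0-6 ALLOC][7-12 ALLOC][13-42 FREE]
Op 5: b = realloc(b, 16) -> b = 7; heap: [0-6 ALLOC][7-22 ALLOC][23-42 FREE]
Op 6: a = realloc(a, 4) -> a = 0; heap: [0-3 ALLOC][4-6 FREE][7-22 ALLOC][23-42 FREE]
Free blocks: [3 20] total_free=23 largest=20 -> 100*(23-20)/23 = 300/23 ≈ 13.043 -> rounds to 13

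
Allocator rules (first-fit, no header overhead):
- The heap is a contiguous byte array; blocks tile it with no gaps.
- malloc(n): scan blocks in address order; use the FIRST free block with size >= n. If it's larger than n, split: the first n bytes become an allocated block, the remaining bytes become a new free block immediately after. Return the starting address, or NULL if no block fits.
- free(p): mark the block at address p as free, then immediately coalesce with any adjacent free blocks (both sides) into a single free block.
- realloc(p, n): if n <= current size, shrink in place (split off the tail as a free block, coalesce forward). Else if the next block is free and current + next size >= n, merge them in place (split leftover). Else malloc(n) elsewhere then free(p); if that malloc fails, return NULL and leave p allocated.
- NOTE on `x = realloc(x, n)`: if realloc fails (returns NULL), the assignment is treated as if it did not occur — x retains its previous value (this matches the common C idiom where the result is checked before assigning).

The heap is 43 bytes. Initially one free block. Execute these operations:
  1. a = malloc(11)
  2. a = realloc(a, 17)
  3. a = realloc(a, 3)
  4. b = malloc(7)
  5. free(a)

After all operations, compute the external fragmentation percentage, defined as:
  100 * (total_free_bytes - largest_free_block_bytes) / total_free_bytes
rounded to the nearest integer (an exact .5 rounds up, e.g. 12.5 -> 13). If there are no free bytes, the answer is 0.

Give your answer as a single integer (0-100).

Answer: 8

Derivation:
Op 1: a = malloc(11) -> a = 0; heap: [0-10 ALLOC][11-42 FREE]
Op 2: a = realloc(a, 17) -> a = 0; heap: [0-16 ALLOC][17-42 FREE]
Op 3: a = realloc(a, 3) -> a = 0; heap: [0-2 ALLOC][3-42 FREE]
Op 4: b = malloc(7) -> b = 3; heap: [0-2 ALLOC][3-9 ALLOC][10-42 FREE]
Op 5: free(a) -> (freed a); heap: [0-2 FREE][3-9 ALLOC][10-42 FREE]
Free blocks: [3 33] total_free=36 largest=33 -> 100*(36-33)/36 = 300/36 ≈ 8.333 -> rounds to 8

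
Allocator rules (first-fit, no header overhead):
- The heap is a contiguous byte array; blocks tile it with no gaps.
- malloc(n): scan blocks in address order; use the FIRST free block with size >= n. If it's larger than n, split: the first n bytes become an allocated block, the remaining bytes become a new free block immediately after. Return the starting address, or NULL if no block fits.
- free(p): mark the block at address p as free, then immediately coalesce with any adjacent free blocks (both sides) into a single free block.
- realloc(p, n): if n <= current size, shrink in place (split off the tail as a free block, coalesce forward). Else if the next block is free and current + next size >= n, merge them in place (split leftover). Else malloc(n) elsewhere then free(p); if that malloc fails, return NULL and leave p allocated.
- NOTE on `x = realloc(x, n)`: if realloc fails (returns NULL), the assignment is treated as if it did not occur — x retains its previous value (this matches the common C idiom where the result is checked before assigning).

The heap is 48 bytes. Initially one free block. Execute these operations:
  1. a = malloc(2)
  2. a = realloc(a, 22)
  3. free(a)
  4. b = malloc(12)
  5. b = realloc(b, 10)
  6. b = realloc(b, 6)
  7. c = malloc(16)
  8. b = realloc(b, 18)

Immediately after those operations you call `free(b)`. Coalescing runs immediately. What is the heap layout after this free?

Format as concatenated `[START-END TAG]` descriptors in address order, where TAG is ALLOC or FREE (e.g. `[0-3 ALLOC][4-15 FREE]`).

Answer: [0-5 FREE][6-21 ALLOC][22-47 FREE]

Derivation:
Op 1: a = malloc(2) -> a = 0; heap: [0-1 ALLOC][2-47 FREE]
Op 2: a = realloc(a, 22) -> a = 0; heap: [0-21 ALLOC][22-47 FREE]
Op 3: free(a) -> (freed a); heap: [0-47 FREE]
Op 4: b = malloc(12) -> b = 0; heap: [0-11 ALLOC][12-47 FREE]
Op 5: b = realloc(b, 10) -> b = 0; heap: [0-9 ALLOC][10-47 FREE]
Op 6: b = realloc(b, 6) -> b = 0; heap: [0-5 ALLOC][6-47 FREE]
Op 7: c = malloc(16) -> c = 6; heap: [0-5 ALLOC][6-21 ALLOC][22-47 FREE]
Op 8: b = realloc(b, 18) -> b = 22; heap: [0-5 FREE][6-21 ALLOC][22-39 ALLOC][40-47 FREE]
free(b): b = 22 -> block [22-39 ALLOC]; mark free, coalesce with adjacent free neighbors -> [0-5 FREE][6-21 ALLOC][22-47 FREE]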